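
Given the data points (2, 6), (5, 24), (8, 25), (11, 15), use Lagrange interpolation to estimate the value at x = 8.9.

Lagrange interpolation formula:
P(x) = Σ yᵢ × Lᵢ(x)
where Lᵢ(x) = Π_{j≠i} (x - xⱼ)/(xᵢ - xⱼ)

L_0(8.9) = (8.9 - 5)/(2 - 5) × (8.9 - 8)/(2 - 8) × (8.9 - 11)/(2 - 11) = 0.045500
L_1(8.9) = (8.9 - 2)/(5 - 2) × (8.9 - 8)/(5 - 8) × (8.9 - 11)/(5 - 11) = -0.241500
L_2(8.9) = (8.9 - 2)/(8 - 2) × (8.9 - 5)/(8 - 5) × (8.9 - 11)/(8 - 11) = 1.046500
L_3(8.9) = (8.9 - 2)/(11 - 2) × (8.9 - 5)/(11 - 5) × (8.9 - 8)/(11 - 8) = 0.149500

P(8.9) = 6×L_0(8.9) + 24×L_1(8.9) + 25×L_2(8.9) + 15×L_3(8.9)
P(8.9) = 22.882000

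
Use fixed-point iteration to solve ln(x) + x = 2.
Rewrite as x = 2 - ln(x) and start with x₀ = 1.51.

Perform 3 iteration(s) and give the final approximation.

Equation: ln(x) + x = 2
Fixed-point form: x = 2 - ln(x)
x₀ = 1.51

x_1 = g(1.510000) = 1.587890
x_2 = g(1.587890) = 1.537594
x_3 = g(1.537594) = 1.569781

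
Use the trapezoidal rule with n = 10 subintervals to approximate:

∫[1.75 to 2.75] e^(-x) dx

f(x) = e^(-x)
a = 1.75, b = 2.75, n = 10
h = (b - a)/n = 0.100000

Trapezoidal rule: (h/2)[f(x₀) + 2f(x₁) + 2f(x₂) + ... + f(xₙ)]

x_0 = 1.7500, f(x_0) = 0.173774, coefficient = 1
x_1 = 1.8500, f(x_1) = 0.157237, coefficient = 2
x_2 = 1.9500, f(x_2) = 0.142274, coefficient = 2
x_3 = 2.0500, f(x_3) = 0.128735, coefficient = 2
x_4 = 2.1500, f(x_4) = 0.116484, coefficient = 2
x_5 = 2.2500, f(x_5) = 0.105399, coefficient = 2
x_6 = 2.3500, f(x_6) = 0.095369, coefficient = 2
x_7 = 2.4500, f(x_7) = 0.086294, coefficient = 2
x_8 = 2.5500, f(x_8) = 0.078082, coefficient = 2
x_9 = 2.6500, f(x_9) = 0.070651, coefficient = 2
x_10 = 2.7500, f(x_10) = 0.063928, coefficient = 1

I ≈ (0.100000/2) × 2.198752 = 0.109938
Exact value: 0.109846
Error: 0.000092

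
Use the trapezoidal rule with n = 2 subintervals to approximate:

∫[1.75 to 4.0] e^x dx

f(x) = e^x
a = 1.75, b = 4.0, n = 2
h = (b - a)/n = 1.125000

Trapezoidal rule: (h/2)[f(x₀) + 2f(x₁) + 2f(x₂) + ... + f(xₙ)]

x_0 = 1.7500, f(x_0) = 5.754603, coefficient = 1
x_1 = 2.8750, f(x_1) = 17.725424, coefficient = 2
x_2 = 4.0000, f(x_2) = 54.598150, coefficient = 1

I ≈ (1.125000/2) × 95.803601 = 53.889526
Exact value: 48.843547
Error: 5.045978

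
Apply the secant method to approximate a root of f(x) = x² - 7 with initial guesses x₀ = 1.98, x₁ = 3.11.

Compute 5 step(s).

f(x) = x² - 7
x₀ = 1.98, x₁ = 3.11

Secant formula: x_{n+1} = x_n - f(x_n)(x_n - x_{n-1})/(f(x_n) - f(x_{n-1}))

Iteration 1:
  f(1.980000) = -3.079600
  f(3.110000) = 2.672100
  x_2 = 3.110000 - 2.672100×(3.110000 - 1.980000)/(2.672100 - (-3.079600))
       = 2.585029
Iteration 2:
  f(3.110000) = 2.672100
  f(2.585029) = -0.317623
  x_3 = 2.585029 - (-0.317623)×(2.585029 - 3.110000)/(-0.317623 - 2.672100)
       = 2.640801
Iteration 3:
  f(2.585029) = -0.317623
  f(2.640801) = -0.026168
  x_4 = 2.640801 - (-0.026168)×(2.640801 - 2.585029)/(-0.026168 - (-0.317623))
       = 2.645809
Iteration 4:
  f(2.640801) = -0.026168
  f(2.645809) = 0.000304
  x_5 = 2.645809 - 0.000304×(2.645809 - 2.640801)/(0.000304 - (-0.026168))
       = 2.645751
Iteration 5:
  f(2.645809) = 0.000304
  f(2.645751) = 0.000000
  x_6 = 2.645751 - 0.000000×(2.645751 - 2.645809)/(0.000000 - 0.000304)
       = 2.645751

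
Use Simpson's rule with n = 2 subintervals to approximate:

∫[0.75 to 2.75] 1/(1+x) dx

f(x) = 1/(1+x)
a = 0.75, b = 2.75, n = 2
h = (b - a)/n = 1.000000

Simpson's rule: (h/3)[f(x₀) + 4f(x₁) + 2f(x₂) + ... + f(xₙ)]

x_0 = 0.7500, f(x_0) = 0.571429, coefficient = 1
x_1 = 1.7500, f(x_1) = 0.363636, coefficient = 4
x_2 = 2.7500, f(x_2) = 0.266667, coefficient = 1

I ≈ (1.000000/3) × 2.292641 = 0.764214
Exact value: 0.762140
Error: 0.002074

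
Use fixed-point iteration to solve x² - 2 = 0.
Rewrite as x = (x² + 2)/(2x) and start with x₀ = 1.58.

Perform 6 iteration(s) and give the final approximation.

Equation: x² - 2 = 0
Fixed-point form: x = (x² + 2)/(2x)
x₀ = 1.58

x_1 = g(1.580000) = 1.422911
x_2 = g(1.422911) = 1.414240
x_3 = g(1.414240) = 1.414214
x_4 = g(1.414214) = 1.414214
x_5 = g(1.414214) = 1.414214
x_6 = g(1.414214) = 1.414214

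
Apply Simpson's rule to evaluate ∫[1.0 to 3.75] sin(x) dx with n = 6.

f(x) = sin(x)
a = 1.0, b = 3.75, n = 6
h = (b - a)/n = 0.458333

Simpson's rule: (h/3)[f(x₀) + 4f(x₁) + 2f(x₂) + ... + f(xₙ)]

x_0 = 1.0000, f(x_0) = 0.841471, coefficient = 1
x_1 = 1.4583, f(x_1) = 0.993683, coefficient = 4
x_2 = 1.9167, f(x_2) = 0.940781, coefficient = 2
x_3 = 2.3750, f(x_3) = 0.693685, coefficient = 4
x_4 = 2.8333, f(x_4) = 0.303400, coefficient = 2
x_5 = 3.2917, f(x_5) = -0.149511, coefficient = 4
x_6 = 3.7500, f(x_6) = -0.571561, coefficient = 1

I ≈ (0.458333/3) × 8.909698 = 1.361204
Exact value: 1.360862
Error: 0.000342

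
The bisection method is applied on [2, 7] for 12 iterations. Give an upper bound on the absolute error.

Bisection error bound: |error| ≤ (b-a)/2^n
|error| ≤ (7 - 2)/2^12 = 5/2^12
|error| ≤ 0.0012207031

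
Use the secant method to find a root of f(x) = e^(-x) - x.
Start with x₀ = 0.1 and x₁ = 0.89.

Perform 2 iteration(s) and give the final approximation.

f(x) = e^(-x) - x
x₀ = 0.1, x₁ = 0.89

Secant formula: x_{n+1} = x_n - f(x_n)(x_n - x_{n-1})/(f(x_n) - f(x_{n-1}))

Iteration 1:
  f(0.100000) = 0.804837
  f(0.890000) = -0.479344
  x_2 = 0.890000 - (-0.479344)×(0.890000 - 0.100000)/(-0.479344 - 0.804837)
       = 0.595118
Iteration 2:
  f(0.890000) = -0.479344
  f(0.595118) = -0.043621
  x_3 = 0.595118 - (-0.043621)×(0.595118 - 0.890000)/(-0.043621 - (-0.479344))
       = 0.565597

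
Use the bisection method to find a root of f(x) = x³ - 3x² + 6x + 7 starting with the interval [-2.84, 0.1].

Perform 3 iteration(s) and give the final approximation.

f(x) = x³ - 3x² + 6x + 7
Initial interval: [-2.84, 0.1]

Iteration 1:
  c_1 = (-2.840000 + 0.100000)/2 = -1.370000
  f(c_1) = f(-1.370000) = -9.422053
  f(a) × f(c) ≥ 0, new interval: [-1.370000, 0.100000]
Iteration 2:
  c_2 = (-1.370000 + 0.100000)/2 = -0.635000
  f(c_2) = f(-0.635000) = 1.724277
  f(a) × f(c) < 0, new interval: [-1.370000, -0.635000]
Iteration 3:
  c_3 = (-1.370000 + (-0.635000))/2 = -1.002500
  f(c_3) = f(-1.002500) = -3.037538
  f(a) × f(c) ≥ 0, new interval: [-1.002500, -0.635000]

After 3 iteration(s), the approximation is c_3 = -1.002500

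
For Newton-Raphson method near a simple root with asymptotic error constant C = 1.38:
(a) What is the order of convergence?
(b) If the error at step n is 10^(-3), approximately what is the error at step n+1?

(a) Newton-Raphson has quadratic (order 2) convergence near simple roots.
    This means |e_{n+1}| ≈ C|e_n|².

(b) With |e_n| = 10^(-3) and C = 1.38:
    |e_{n+1}| ≈ 1.38 × (10^(-3))² = 1.38 × 10^(-6)

(a) 2 (quadratic); (b) |e_{n+1}| ≈ 1.380e-06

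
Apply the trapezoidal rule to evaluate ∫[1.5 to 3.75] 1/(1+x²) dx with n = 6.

f(x) = 1/(1+x²)
a = 1.5, b = 3.75, n = 6
h = (b - a)/n = 0.375000

Trapezoidal rule: (h/2)[f(x₀) + 2f(x₁) + 2f(x₂) + ... + f(xₙ)]

x_0 = 1.5000, f(x_0) = 0.307692, coefficient = 1
x_1 = 1.8750, f(x_1) = 0.221453, coefficient = 2
x_2 = 2.2500, f(x_2) = 0.164948, coefficient = 2
x_3 = 2.6250, f(x_3) = 0.126733, coefficient = 2
x_4 = 3.0000, f(x_4) = 0.100000, coefficient = 2
x_5 = 3.3750, f(x_5) = 0.080706, coefficient = 2
x_6 = 3.7500, f(x_6) = 0.066390, coefficient = 1

I ≈ (0.375000/2) × 1.761764 = 0.330331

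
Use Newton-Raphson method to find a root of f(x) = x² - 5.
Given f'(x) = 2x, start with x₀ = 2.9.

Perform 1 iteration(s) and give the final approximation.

f(x) = x² - 5
f'(x) = 2x
x₀ = 2.9

Newton-Raphson formula: x_{n+1} = x_n - f(x_n)/f'(x_n)

Iteration 1:
  f(2.900000) = 3.410000
  f'(2.900000) = 5.800000
  x_1 = 2.900000 - 3.410000/5.800000 = 2.312069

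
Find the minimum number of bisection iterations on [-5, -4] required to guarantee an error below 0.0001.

We need (b-a)/2^n ≤ 0.0001
(-4 - (-5))/2^n ≤ 0.0001
1/2^n ≤ 0.0001
2^n ≥ 10000
n ≥ log₂(10000) = 13.29
n ≥ 14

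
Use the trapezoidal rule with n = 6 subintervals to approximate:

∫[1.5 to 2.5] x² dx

f(x) = x²
a = 1.5, b = 2.5, n = 6
h = (b - a)/n = 0.166667

Trapezoidal rule: (h/2)[f(x₀) + 2f(x₁) + 2f(x₂) + ... + f(xₙ)]

x_0 = 1.5000, f(x_0) = 2.250000, coefficient = 1
x_1 = 1.6667, f(x_1) = 2.777778, coefficient = 2
x_2 = 1.8333, f(x_2) = 3.361111, coefficient = 2
x_3 = 2.0000, f(x_3) = 4.000000, coefficient = 2
x_4 = 2.1667, f(x_4) = 4.694444, coefficient = 2
x_5 = 2.3333, f(x_5) = 5.444444, coefficient = 2
x_6 = 2.5000, f(x_6) = 6.250000, coefficient = 1

I ≈ (0.166667/2) × 49.055556 = 4.087963
Exact value: 4.083333
Error: 0.004630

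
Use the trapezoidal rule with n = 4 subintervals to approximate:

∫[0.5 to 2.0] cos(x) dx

f(x) = cos(x)
a = 0.5, b = 2.0, n = 4
h = (b - a)/n = 0.375000

Trapezoidal rule: (h/2)[f(x₀) + 2f(x₁) + 2f(x₂) + ... + f(xₙ)]

x_0 = 0.5000, f(x_0) = 0.877583, coefficient = 1
x_1 = 0.8750, f(x_1) = 0.640997, coefficient = 2
x_2 = 1.2500, f(x_2) = 0.315322, coefficient = 2
x_3 = 1.6250, f(x_3) = -0.054177, coefficient = 2
x_4 = 2.0000, f(x_4) = -0.416147, coefficient = 1

I ≈ (0.375000/2) × 2.265720 = 0.424822
Exact value: 0.429872
Error: 0.005049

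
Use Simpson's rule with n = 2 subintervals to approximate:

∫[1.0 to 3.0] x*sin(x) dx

f(x) = x*sin(x)
a = 1.0, b = 3.0, n = 2
h = (b - a)/n = 1.000000

Simpson's rule: (h/3)[f(x₀) + 4f(x₁) + 2f(x₂) + ... + f(xₙ)]

x_0 = 1.0000, f(x_0) = 0.841471, coefficient = 1
x_1 = 2.0000, f(x_1) = 1.818595, coefficient = 4
x_2 = 3.0000, f(x_2) = 0.423360, coefficient = 1

I ≈ (1.000000/3) × 8.539210 = 2.846403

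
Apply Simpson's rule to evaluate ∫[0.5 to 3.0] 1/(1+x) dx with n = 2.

f(x) = 1/(1+x)
a = 0.5, b = 3.0, n = 2
h = (b - a)/n = 1.250000

Simpson's rule: (h/3)[f(x₀) + 4f(x₁) + 2f(x₂) + ... + f(xₙ)]

x_0 = 0.5000, f(x_0) = 0.666667, coefficient = 1
x_1 = 1.7500, f(x_1) = 0.363636, coefficient = 4
x_2 = 3.0000, f(x_2) = 0.250000, coefficient = 1

I ≈ (1.250000/3) × 2.371212 = 0.988005
Exact value: 0.980829
Error: 0.007176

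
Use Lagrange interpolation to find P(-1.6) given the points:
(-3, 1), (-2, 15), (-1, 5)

Lagrange interpolation formula:
P(x) = Σ yᵢ × Lᵢ(x)
where Lᵢ(x) = Π_{j≠i} (x - xⱼ)/(xᵢ - xⱼ)

L_0(-1.6) = (-1.6 - (-2))/(-3 - (-2)) × (-1.6 - (-1))/(-3 - (-1)) = -0.120000
L_1(-1.6) = (-1.6 - (-3))/(-2 - (-3)) × (-1.6 - (-1))/(-2 - (-1)) = 0.840000
L_2(-1.6) = (-1.6 - (-3))/(-1 - (-3)) × (-1.6 - (-2))/(-1 - (-2)) = 0.280000

P(-1.6) = 1×L_0(-1.6) + 15×L_1(-1.6) + 5×L_2(-1.6)
P(-1.6) = 13.880000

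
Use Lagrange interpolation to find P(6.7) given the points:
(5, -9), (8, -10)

Lagrange interpolation formula:
P(x) = Σ yᵢ × Lᵢ(x)
where Lᵢ(x) = Π_{j≠i} (x - xⱼ)/(xᵢ - xⱼ)

L_0(6.7) = (6.7 - 8)/(5 - 8) = 0.433333
L_1(6.7) = (6.7 - 5)/(8 - 5) = 0.566667

P(6.7) = (-9)×L_0(6.7) + (-10)×L_1(6.7)
P(6.7) = -9.566667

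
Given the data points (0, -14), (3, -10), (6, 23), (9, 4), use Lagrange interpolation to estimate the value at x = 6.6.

Lagrange interpolation formula:
P(x) = Σ yᵢ × Lᵢ(x)
where Lᵢ(x) = Π_{j≠i} (x - xⱼ)/(xᵢ - xⱼ)

L_0(6.6) = (6.6 - 3)/(0 - 3) × (6.6 - 6)/(0 - 6) × (6.6 - 9)/(0 - 9) = 0.032000
L_1(6.6) = (6.6 - 0)/(3 - 0) × (6.6 - 6)/(3 - 6) × (6.6 - 9)/(3 - 9) = -0.176000
L_2(6.6) = (6.6 - 0)/(6 - 0) × (6.6 - 3)/(6 - 3) × (6.6 - 9)/(6 - 9) = 1.056000
L_3(6.6) = (6.6 - 0)/(9 - 0) × (6.6 - 3)/(9 - 3) × (6.6 - 6)/(9 - 6) = 0.088000

P(6.6) = (-14)×L_0(6.6) + (-10)×L_1(6.6) + 23×L_2(6.6) + 4×L_3(6.6)
P(6.6) = 25.952000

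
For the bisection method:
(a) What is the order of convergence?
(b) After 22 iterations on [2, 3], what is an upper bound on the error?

(a) Bisection has linear (order 1) convergence; the error is halved each step.

(b) Error bound = (b-a)/2^n = (3 - 2)/2^{22}
    = 1/2^{22}

(a) 1 (linear); (b) error ≤ 2.38e-07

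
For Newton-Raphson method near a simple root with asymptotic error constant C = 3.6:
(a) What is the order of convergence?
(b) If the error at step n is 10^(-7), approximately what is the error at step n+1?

(a) Newton-Raphson has quadratic (order 2) convergence near simple roots.
    This means |e_{n+1}| ≈ C|e_n|².

(b) With |e_n| = 10^(-7) and C = 3.6:
    |e_{n+1}| ≈ 3.6 × (10^(-7))² = 3.6 × 10^(-14)

(a) 2 (quadratic); (b) |e_{n+1}| ≈ 3.600e-14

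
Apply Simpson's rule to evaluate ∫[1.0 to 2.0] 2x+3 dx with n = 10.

f(x) = 2x+3
a = 1.0, b = 2.0, n = 10
h = (b - a)/n = 0.100000

Simpson's rule: (h/3)[f(x₀) + 4f(x₁) + 2f(x₂) + ... + f(xₙ)]

x_0 = 1.0000, f(x_0) = 5.000000, coefficient = 1
x_1 = 1.1000, f(x_1) = 5.200000, coefficient = 4
x_2 = 1.2000, f(x_2) = 5.400000, coefficient = 2
x_3 = 1.3000, f(x_3) = 5.600000, coefficient = 4
x_4 = 1.4000, f(x_4) = 5.800000, coefficient = 2
x_5 = 1.5000, f(x_5) = 6.000000, coefficient = 4
x_6 = 1.6000, f(x_6) = 6.200000, coefficient = 2
x_7 = 1.7000, f(x_7) = 6.400000, coefficient = 4
x_8 = 1.8000, f(x_8) = 6.600000, coefficient = 2
x_9 = 1.9000, f(x_9) = 6.800000, coefficient = 4
x_10 = 2.0000, f(x_10) = 7.000000, coefficient = 1

I ≈ (0.100000/3) × 180.000000 = 6.000000
Exact value: 6.000000
Error: 0.000000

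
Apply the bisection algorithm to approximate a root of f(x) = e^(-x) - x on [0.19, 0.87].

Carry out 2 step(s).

f(x) = e^(-x) - x
Initial interval: [0.19, 0.87]

Iteration 1:
  c_1 = (0.190000 + 0.870000)/2 = 0.530000
  f(c_1) = f(0.530000) = 0.058605
  f(a) × f(c) ≥ 0, new interval: [0.530000, 0.870000]
Iteration 2:
  c_2 = (0.530000 + 0.870000)/2 = 0.700000
  f(c_2) = f(0.700000) = -0.203415
  f(a) × f(c) < 0, new interval: [0.530000, 0.700000]

After 2 iteration(s), the approximation is c_2 = 0.700000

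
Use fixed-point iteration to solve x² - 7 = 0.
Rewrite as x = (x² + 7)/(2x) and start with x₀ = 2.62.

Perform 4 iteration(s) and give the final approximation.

Equation: x² - 7 = 0
Fixed-point form: x = (x² + 7)/(2x)
x₀ = 2.62

x_1 = g(2.620000) = 2.645878
x_2 = g(2.645878) = 2.645751
x_3 = g(2.645751) = 2.645751
x_4 = g(2.645751) = 2.645751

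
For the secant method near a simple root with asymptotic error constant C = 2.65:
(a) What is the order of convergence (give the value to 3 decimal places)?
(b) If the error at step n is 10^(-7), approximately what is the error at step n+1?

(a) Secant method has superlinear convergence with order φ = (1+√5)/2 ≈ 1.618.
    This means |e_{n+1}| ≈ C|e_n|^1.618.

(b) With |e_n| = 10^(-7) and C = 2.65:
    |e_{n+1}| ≈ 2.65 × (10^(-7))^1.618 = 2.65 × 10^(-11.33)

(a) ≈ 1.618 (golden ratio); (b) |e_{n+1}| ≈ 1.250e-11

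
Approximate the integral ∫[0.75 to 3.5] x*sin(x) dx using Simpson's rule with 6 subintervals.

f(x) = x*sin(x)
a = 0.75, b = 3.5, n = 6
h = (b - a)/n = 0.458333

Simpson's rule: (h/3)[f(x₀) + 4f(x₁) + 2f(x₂) + ... + f(xₙ)]

x_0 = 0.7500, f(x_0) = 0.511229, coefficient = 1
x_1 = 1.2083, f(x_1) = 1.129823, coefficient = 4
x_2 = 1.6667, f(x_2) = 1.659013, coefficient = 2
x_3 = 2.1250, f(x_3) = 1.806930, coefficient = 4
x_4 = 2.5833, f(x_4) = 1.368419, coefficient = 2
x_5 = 3.0417, f(x_5) = 0.303436, coefficient = 4
x_6 = 3.5000, f(x_6) = -1.227741, coefficient = 1

I ≈ (0.458333/3) × 18.299108 = 2.795697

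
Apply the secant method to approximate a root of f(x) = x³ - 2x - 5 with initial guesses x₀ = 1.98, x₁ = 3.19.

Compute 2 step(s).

f(x) = x³ - 2x - 5
x₀ = 1.98, x₁ = 3.19

Secant formula: x_{n+1} = x_n - f(x_n)(x_n - x_{n-1})/(f(x_n) - f(x_{n-1}))

Iteration 1:
  f(1.980000) = -1.197608
  f(3.190000) = 21.081759
  x_2 = 3.190000 - 21.081759×(3.190000 - 1.980000)/(21.081759 - (-1.197608))
       = 2.045042
Iteration 2:
  f(3.190000) = 21.081759
  f(2.045042) = -0.537311
  x_3 = 2.045042 - (-0.537311)×(2.045042 - 3.190000)/(-0.537311 - 21.081759)
       = 2.073499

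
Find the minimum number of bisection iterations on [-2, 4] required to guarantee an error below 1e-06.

We need (b-a)/2^n ≤ 1e-06
(4 - (-2))/2^n ≤ 1e-06
6/2^n ≤ 1e-06
2^n ≥ 6000000
n ≥ log₂(6000000) = 22.52
n ≥ 23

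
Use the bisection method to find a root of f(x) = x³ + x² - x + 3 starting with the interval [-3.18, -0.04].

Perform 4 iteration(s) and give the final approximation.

f(x) = x³ + x² - x + 3
Initial interval: [-3.18, -0.04]

Iteration 1:
  c_1 = (-3.180000 + (-0.040000))/2 = -1.610000
  f(c_1) = f(-1.610000) = 3.028819
  f(a) × f(c) < 0, new interval: [-3.180000, -1.610000]
Iteration 2:
  c_2 = (-3.180000 + (-1.610000))/2 = -2.395000
  f(c_2) = f(-2.395000) = -2.606755
  f(a) × f(c) ≥ 0, new interval: [-2.395000, -1.610000]
Iteration 3:
  c_3 = (-2.395000 + (-1.610000))/2 = -2.002500
  f(c_3) = f(-2.002500) = 0.982469
  f(a) × f(c) < 0, new interval: [-2.395000, -2.002500]
Iteration 4:
  c_4 = (-2.395000 + (-2.002500))/2 = -2.198750
  f(c_4) = f(-2.198750) = -0.596609
  f(a) × f(c) ≥ 0, new interval: [-2.198750, -2.002500]

After 4 iteration(s), the approximation is c_4 = -2.198750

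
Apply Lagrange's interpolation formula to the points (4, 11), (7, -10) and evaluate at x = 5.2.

Lagrange interpolation formula:
P(x) = Σ yᵢ × Lᵢ(x)
where Lᵢ(x) = Π_{j≠i} (x - xⱼ)/(xᵢ - xⱼ)

L_0(5.2) = (5.2 - 7)/(4 - 7) = 0.600000
L_1(5.2) = (5.2 - 4)/(7 - 4) = 0.400000

P(5.2) = 11×L_0(5.2) + (-10)×L_1(5.2)
P(5.2) = 2.600000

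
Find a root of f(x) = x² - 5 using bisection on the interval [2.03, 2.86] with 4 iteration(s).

f(x) = x² - 5
Initial interval: [2.03, 2.86]

Iteration 1:
  c_1 = (2.030000 + 2.860000)/2 = 2.445000
  f(c_1) = f(2.445000) = 0.978025
  f(a) × f(c) < 0, new interval: [2.030000, 2.445000]
Iteration 2:
  c_2 = (2.030000 + 2.445000)/2 = 2.237500
  f(c_2) = f(2.237500) = 0.006406
  f(a) × f(c) < 0, new interval: [2.030000, 2.237500]
Iteration 3:
  c_3 = (2.030000 + 2.237500)/2 = 2.133750
  f(c_3) = f(2.133750) = -0.447111
  f(a) × f(c) ≥ 0, new interval: [2.133750, 2.237500]
Iteration 4:
  c_4 = (2.133750 + 2.237500)/2 = 2.185625
  f(c_4) = f(2.185625) = -0.223043
  f(a) × f(c) ≥ 0, new interval: [2.185625, 2.237500]

After 4 iteration(s), the approximation is c_4 = 2.185625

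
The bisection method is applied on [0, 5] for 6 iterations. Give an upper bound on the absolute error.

Bisection error bound: |error| ≤ (b-a)/2^n
|error| ≤ (5 - 0)/2^6 = 5/2^6
|error| ≤ 0.0781250000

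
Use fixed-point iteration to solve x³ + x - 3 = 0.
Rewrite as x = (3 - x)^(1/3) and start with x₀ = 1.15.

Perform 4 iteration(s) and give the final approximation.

Equation: x³ + x - 3 = 0
Fixed-point form: x = (3 - x)^(1/3)
x₀ = 1.15

x_1 = g(1.150000) = 1.227601
x_2 = g(1.227601) = 1.210191
x_3 = g(1.210191) = 1.214140
x_4 = g(1.214140) = 1.213247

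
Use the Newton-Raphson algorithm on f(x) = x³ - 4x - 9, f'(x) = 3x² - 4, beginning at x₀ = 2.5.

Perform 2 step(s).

f(x) = x³ - 4x - 9
f'(x) = 3x² - 4
x₀ = 2.5

Newton-Raphson formula: x_{n+1} = x_n - f(x_n)/f'(x_n)

Iteration 1:
  f(2.500000) = -3.375000
  f'(2.500000) = 14.750000
  x_1 = 2.500000 - (-3.375000)/14.750000 = 2.728814
Iteration 2:
  f(2.728814) = 0.404647
  f'(2.728814) = 18.339270
  x_2 = 2.728814 - 0.404647/18.339270 = 2.706749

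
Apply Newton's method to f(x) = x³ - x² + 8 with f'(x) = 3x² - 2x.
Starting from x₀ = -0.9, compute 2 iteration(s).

f(x) = x³ - x² + 8
f'(x) = 3x² - 2x
x₀ = -0.9

Newton-Raphson formula: x_{n+1} = x_n - f(x_n)/f'(x_n)

Iteration 1:
  f(-0.900000) = 6.461000
  f'(-0.900000) = 4.230000
  x_1 = -0.900000 - 6.461000/4.230000 = -2.427423
Iteration 2:
  f(-2.427423) = -12.195691
  f'(-2.427423) = 22.531996
  x_2 = -2.427423 - (-12.195691)/22.531996 = -1.886162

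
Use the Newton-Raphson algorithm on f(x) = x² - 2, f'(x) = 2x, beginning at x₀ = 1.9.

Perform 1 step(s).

f(x) = x² - 2
f'(x) = 2x
x₀ = 1.9

Newton-Raphson formula: x_{n+1} = x_n - f(x_n)/f'(x_n)

Iteration 1:
  f(1.900000) = 1.610000
  f'(1.900000) = 3.800000
  x_1 = 1.900000 - 1.610000/3.800000 = 1.476316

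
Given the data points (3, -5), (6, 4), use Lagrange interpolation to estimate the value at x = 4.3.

Lagrange interpolation formula:
P(x) = Σ yᵢ × Lᵢ(x)
where Lᵢ(x) = Π_{j≠i} (x - xⱼ)/(xᵢ - xⱼ)

L_0(4.3) = (4.3 - 6)/(3 - 6) = 0.566667
L_1(4.3) = (4.3 - 3)/(6 - 3) = 0.433333

P(4.3) = (-5)×L_0(4.3) + 4×L_1(4.3)
P(4.3) = -1.100000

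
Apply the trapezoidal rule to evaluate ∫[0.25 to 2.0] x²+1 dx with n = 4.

f(x) = x²+1
a = 0.25, b = 2.0, n = 4
h = (b - a)/n = 0.437500

Trapezoidal rule: (h/2)[f(x₀) + 2f(x₁) + 2f(x₂) + ... + f(xₙ)]

x_0 = 0.2500, f(x_0) = 1.062500, coefficient = 1
x_1 = 0.6875, f(x_1) = 1.472656, coefficient = 2
x_2 = 1.1250, f(x_2) = 2.265625, coefficient = 2
x_3 = 1.5625, f(x_3) = 3.441406, coefficient = 2
x_4 = 2.0000, f(x_4) = 5.000000, coefficient = 1

I ≈ (0.437500/2) × 20.421875 = 4.467285
Exact value: 4.411458
Error: 0.055827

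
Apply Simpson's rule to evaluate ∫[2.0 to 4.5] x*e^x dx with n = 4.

f(x) = x*e^x
a = 2.0, b = 4.5, n = 4
h = (b - a)/n = 0.625000

Simpson's rule: (h/3)[f(x₀) + 4f(x₁) + 2f(x₂) + ... + f(xₙ)]

x_0 = 2.0000, f(x_0) = 14.778112, coefficient = 1
x_1 = 2.6250, f(x_1) = 36.237007, coefficient = 4
x_2 = 3.2500, f(x_2) = 83.818605, coefficient = 2
x_3 = 3.8750, f(x_3) = 186.707956, coefficient = 4
x_4 = 4.5000, f(x_4) = 405.077091, coefficient = 1

I ≈ (0.625000/3) × 1479.272265 = 308.181722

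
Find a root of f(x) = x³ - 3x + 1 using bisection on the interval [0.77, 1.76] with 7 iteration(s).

f(x) = x³ - 3x + 1
Initial interval: [0.77, 1.76]

Iteration 1:
  c_1 = (0.770000 + 1.760000)/2 = 1.265000
  f(c_1) = f(1.265000) = -0.770715
  f(a) × f(c) ≥ 0, new interval: [1.265000, 1.760000]
Iteration 2:
  c_2 = (1.265000 + 1.760000)/2 = 1.512500
  f(c_2) = f(1.512500) = -0.077420
  f(a) × f(c) ≥ 0, new interval: [1.512500, 1.760000]
Iteration 3:
  c_3 = (1.512500 + 1.760000)/2 = 1.636250
  f(c_3) = f(1.636250) = 0.472005
  f(a) × f(c) < 0, new interval: [1.512500, 1.636250]
Iteration 4:
  c_4 = (1.512500 + 1.636250)/2 = 1.574375
  f(c_4) = f(1.574375) = 0.179210
  f(a) × f(c) < 0, new interval: [1.512500, 1.574375]
Iteration 5:
  c_5 = (1.512500 + 1.574375)/2 = 1.543438
  f(c_5) = f(1.543438) = 0.046463
  f(a) × f(c) < 0, new interval: [1.512500, 1.543438]
Iteration 6:
  c_6 = (1.512500 + 1.543438)/2 = 1.527969
  f(c_6) = f(1.527969) = -0.016575
  f(a) × f(c) ≥ 0, new interval: [1.527969, 1.543438]
Iteration 7:
  c_7 = (1.527969 + 1.543438)/2 = 1.535703
  f(c_7) = f(1.535703) = 0.014668
  f(a) × f(c) < 0, new interval: [1.527969, 1.535703]

After 7 iteration(s), the approximation is c_7 = 1.535703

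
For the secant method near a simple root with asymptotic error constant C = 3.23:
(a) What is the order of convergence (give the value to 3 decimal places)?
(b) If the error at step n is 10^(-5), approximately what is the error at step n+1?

(a) Secant method has superlinear convergence with order φ = (1+√5)/2 ≈ 1.618.
    This means |e_{n+1}| ≈ C|e_n|^1.618.

(b) With |e_n| = 10^(-5) and C = 3.23:
    |e_{n+1}| ≈ 3.23 × (10^(-5))^1.618 = 3.23 × 10^(-8.09)

(a) ≈ 1.618 (golden ratio); (b) |e_{n+1}| ≈ 2.624e-08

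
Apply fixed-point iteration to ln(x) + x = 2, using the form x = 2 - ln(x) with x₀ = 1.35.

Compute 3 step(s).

Equation: ln(x) + x = 2
Fixed-point form: x = 2 - ln(x)
x₀ = 1.35

x_1 = g(1.350000) = 1.699895
x_2 = g(1.699895) = 1.469433
x_3 = g(1.469433) = 1.615123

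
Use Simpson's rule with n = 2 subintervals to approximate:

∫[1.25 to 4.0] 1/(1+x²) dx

f(x) = 1/(1+x²)
a = 1.25, b = 4.0, n = 2
h = (b - a)/n = 1.375000

Simpson's rule: (h/3)[f(x₀) + 4f(x₁) + 2f(x₂) + ... + f(xₙ)]

x_0 = 1.2500, f(x_0) = 0.390244, coefficient = 1
x_1 = 2.6250, f(x_1) = 0.126733, coefficient = 4
x_2 = 4.0000, f(x_2) = 0.058824, coefficient = 1

I ≈ (1.375000/3) × 0.955998 = 0.438166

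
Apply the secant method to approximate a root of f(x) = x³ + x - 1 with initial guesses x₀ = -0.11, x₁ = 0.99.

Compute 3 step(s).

f(x) = x³ + x - 1
x₀ = -0.11, x₁ = 0.99

Secant formula: x_{n+1} = x_n - f(x_n)(x_n - x_{n-1})/(f(x_n) - f(x_{n-1}))

Iteration 1:
  f(-0.110000) = -1.111331
  f(0.990000) = 0.960299
  x_2 = 0.990000 - 0.960299×(0.990000 - (-0.110000))/(0.960299 - (-1.111331))
       = 0.480098
Iteration 2:
  f(0.990000) = 0.960299
  f(0.480098) = -0.409243
  x_3 = 0.480098 - (-0.409243)×(0.480098 - 0.990000)/(-0.409243 - 0.960299)
       = 0.632465
Iteration 3:
  f(0.480098) = -0.409243
  f(0.632465) = -0.114541
  x_4 = 0.632465 - (-0.114541)×(0.632465 - 0.480098)/(-0.114541 - (-0.409243))
       = 0.691685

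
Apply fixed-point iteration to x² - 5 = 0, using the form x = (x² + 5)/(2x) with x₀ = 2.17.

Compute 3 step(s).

Equation: x² - 5 = 0
Fixed-point form: x = (x² + 5)/(2x)
x₀ = 2.17

x_1 = g(2.170000) = 2.237074
x_2 = g(2.237074) = 2.236068
x_3 = g(2.236068) = 2.236068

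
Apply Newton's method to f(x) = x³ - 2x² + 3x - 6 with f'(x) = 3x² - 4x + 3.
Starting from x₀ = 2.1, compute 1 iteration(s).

f(x) = x³ - 2x² + 3x - 6
f'(x) = 3x² - 4x + 3
x₀ = 2.1

Newton-Raphson formula: x_{n+1} = x_n - f(x_n)/f'(x_n)

Iteration 1:
  f(2.100000) = 0.741000
  f'(2.100000) = 7.830000
  x_1 = 2.100000 - 0.741000/7.830000 = 2.005364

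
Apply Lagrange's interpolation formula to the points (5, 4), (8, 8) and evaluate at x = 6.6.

Lagrange interpolation formula:
P(x) = Σ yᵢ × Lᵢ(x)
where Lᵢ(x) = Π_{j≠i} (x - xⱼ)/(xᵢ - xⱼ)

L_0(6.6) = (6.6 - 8)/(5 - 8) = 0.466667
L_1(6.6) = (6.6 - 5)/(8 - 5) = 0.533333

P(6.6) = 4×L_0(6.6) + 8×L_1(6.6)
P(6.6) = 6.133333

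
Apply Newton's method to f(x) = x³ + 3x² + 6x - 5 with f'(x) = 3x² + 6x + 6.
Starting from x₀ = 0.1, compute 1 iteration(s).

f(x) = x³ + 3x² + 6x - 5
f'(x) = 3x² + 6x + 6
x₀ = 0.1

Newton-Raphson formula: x_{n+1} = x_n - f(x_n)/f'(x_n)

Iteration 1:
  f(0.100000) = -4.369000
  f'(0.100000) = 6.630000
  x_1 = 0.100000 - (-4.369000)/6.630000 = 0.758974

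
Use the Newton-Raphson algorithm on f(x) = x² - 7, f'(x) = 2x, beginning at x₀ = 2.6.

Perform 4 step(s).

f(x) = x² - 7
f'(x) = 2x
x₀ = 2.6

Newton-Raphson formula: x_{n+1} = x_n - f(x_n)/f'(x_n)

Iteration 1:
  f(2.600000) = -0.240000
  f'(2.600000) = 5.200000
  x_1 = 2.600000 - (-0.240000)/5.200000 = 2.646154
Iteration 2:
  f(2.646154) = 0.002130
  f'(2.646154) = 5.292308
  x_2 = 2.646154 - 0.002130/5.292308 = 2.645751
Iteration 3:
  f(2.645751) = 0.000000
  f'(2.645751) = 5.291503
  x_3 = 2.645751 - 0.000000/5.291503 = 2.645751
Iteration 4:
  f(2.645751) = 0.000000
  f'(2.645751) = 5.291503
  x_4 = 2.645751 - 0.000000/5.291503 = 2.645751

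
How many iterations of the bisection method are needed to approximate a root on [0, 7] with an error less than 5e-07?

We need (b-a)/2^n ≤ 5e-07
(7 - 0)/2^n ≤ 5e-07
7/2^n ≤ 5e-07
2^n ≥ 14000000
n ≥ log₂(14000000) = 23.74
n ≥ 24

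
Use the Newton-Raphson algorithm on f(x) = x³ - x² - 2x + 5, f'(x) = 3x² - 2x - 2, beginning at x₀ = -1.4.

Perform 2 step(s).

f(x) = x³ - x² - 2x + 5
f'(x) = 3x² - 2x - 2
x₀ = -1.4

Newton-Raphson formula: x_{n+1} = x_n - f(x_n)/f'(x_n)

Iteration 1:
  f(-1.400000) = 3.096000
  f'(-1.400000) = 6.680000
  x_1 = -1.400000 - 3.096000/6.680000 = -1.863473
Iteration 2:
  f(-1.863473) = -1.216555
  f'(-1.863473) = 12.144542
  x_2 = -1.863473 - (-1.216555)/12.144542 = -1.763300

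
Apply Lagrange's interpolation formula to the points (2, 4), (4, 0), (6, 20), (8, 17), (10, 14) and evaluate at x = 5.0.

Lagrange interpolation formula:
P(x) = Σ yᵢ × Lᵢ(x)
where Lᵢ(x) = Π_{j≠i} (x - xⱼ)/(xᵢ - xⱼ)

L_0(5.0) = (5.0 - 4)/(2 - 4) × (5.0 - 6)/(2 - 6) × (5.0 - 8)/(2 - 8) × (5.0 - 10)/(2 - 10) = -0.039062
L_1(5.0) = (5.0 - 2)/(4 - 2) × (5.0 - 6)/(4 - 6) × (5.0 - 8)/(4 - 8) × (5.0 - 10)/(4 - 10) = 0.468750
L_2(5.0) = (5.0 - 2)/(6 - 2) × (5.0 - 4)/(6 - 4) × (5.0 - 8)/(6 - 8) × (5.0 - 10)/(6 - 10) = 0.703125
L_3(5.0) = (5.0 - 2)/(8 - 2) × (5.0 - 4)/(8 - 4) × (5.0 - 6)/(8 - 6) × (5.0 - 10)/(8 - 10) = -0.156250
L_4(5.0) = (5.0 - 2)/(10 - 2) × (5.0 - 4)/(10 - 4) × (5.0 - 6)/(10 - 6) × (5.0 - 8)/(10 - 8) = 0.023438

P(5.0) = 4×L_0(5.0) + 0×L_1(5.0) + 20×L_2(5.0) + 17×L_3(5.0) + 14×L_4(5.0)
P(5.0) = 11.578125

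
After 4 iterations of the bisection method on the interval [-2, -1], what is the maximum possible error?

Bisection error bound: |error| ≤ (b-a)/2^n
|error| ≤ (-1 - (-2))/2^4 = 1/2^4
|error| ≤ 0.0625000000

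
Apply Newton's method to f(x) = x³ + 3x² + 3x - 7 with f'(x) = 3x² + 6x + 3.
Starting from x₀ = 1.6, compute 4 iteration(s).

f(x) = x³ + 3x² + 3x - 7
f'(x) = 3x² + 6x + 3
x₀ = 1.6

Newton-Raphson formula: x_{n+1} = x_n - f(x_n)/f'(x_n)

Iteration 1:
  f(1.600000) = 9.576000
  f'(1.600000) = 20.280000
  x_1 = 1.600000 - 9.576000/20.280000 = 1.127811
Iteration 2:
  f(1.127811) = 1.633829
  f'(1.127811) = 13.582734
  x_2 = 1.127811 - 1.633829/13.582734 = 1.007523
Iteration 3:
  f(1.007523) = 0.090622
  f'(1.007523) = 12.090451
  x_3 = 1.007523 - 0.090622/12.090451 = 1.000028
Iteration 4:
  f(1.000028) = 0.000338
  f'(1.000028) = 12.000338
  x_4 = 1.000028 - 0.000338/12.000338 = 1.000000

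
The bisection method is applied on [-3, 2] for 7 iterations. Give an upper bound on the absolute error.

Bisection error bound: |error| ≤ (b-a)/2^n
|error| ≤ (2 - (-3))/2^7 = 5/2^7
|error| ≤ 0.0390625000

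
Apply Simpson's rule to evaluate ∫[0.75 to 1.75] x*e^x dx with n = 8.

f(x) = x*e^x
a = 0.75, b = 1.75, n = 8
h = (b - a)/n = 0.125000

Simpson's rule: (h/3)[f(x₀) + 4f(x₁) + 2f(x₂) + ... + f(xₙ)]

x_0 = 0.7500, f(x_0) = 1.587750, coefficient = 1
x_1 = 0.8750, f(x_1) = 2.099016, coefficient = 4
x_2 = 1.0000, f(x_2) = 2.718282, coefficient = 2
x_3 = 1.1250, f(x_3) = 3.465244, coefficient = 4
x_4 = 1.2500, f(x_4) = 4.362929, coefficient = 2
x_5 = 1.3750, f(x_5) = 5.438230, coefficient = 4
x_6 = 1.5000, f(x_6) = 6.722534, coefficient = 2
x_7 = 1.6250, f(x_7) = 8.252431, coefficient = 4
x_8 = 1.7500, f(x_8) = 10.070555, coefficient = 1

I ≈ (0.125000/3) × 116.285478 = 4.845228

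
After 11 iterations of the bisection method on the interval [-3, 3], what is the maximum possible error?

Bisection error bound: |error| ≤ (b-a)/2^n
|error| ≤ (3 - (-3))/2^11 = 6/2^11
|error| ≤ 0.0029296875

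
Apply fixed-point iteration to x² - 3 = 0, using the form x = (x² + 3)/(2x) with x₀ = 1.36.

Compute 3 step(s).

Equation: x² - 3 = 0
Fixed-point form: x = (x² + 3)/(2x)
x₀ = 1.36

x_1 = g(1.360000) = 1.782941
x_2 = g(1.782941) = 1.732777
x_3 = g(1.732777) = 1.732051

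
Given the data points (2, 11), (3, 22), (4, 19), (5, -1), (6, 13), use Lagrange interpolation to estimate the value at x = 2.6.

Lagrange interpolation formula:
P(x) = Σ yᵢ × Lᵢ(x)
where Lᵢ(x) = Π_{j≠i} (x - xⱼ)/(xᵢ - xⱼ)

L_0(2.6) = (2.6 - 3)/(2 - 3) × (2.6 - 4)/(2 - 4) × (2.6 - 5)/(2 - 5) × (2.6 - 6)/(2 - 6) = 0.190400
L_1(2.6) = (2.6 - 2)/(3 - 2) × (2.6 - 4)/(3 - 4) × (2.6 - 5)/(3 - 5) × (2.6 - 6)/(3 - 6) = 1.142400
L_2(2.6) = (2.6 - 2)/(4 - 2) × (2.6 - 3)/(4 - 3) × (2.6 - 5)/(4 - 5) × (2.6 - 6)/(4 - 6) = -0.489600
L_3(2.6) = (2.6 - 2)/(5 - 2) × (2.6 - 3)/(5 - 3) × (2.6 - 4)/(5 - 4) × (2.6 - 6)/(5 - 6) = 0.190400
L_4(2.6) = (2.6 - 2)/(6 - 2) × (2.6 - 3)/(6 - 3) × (2.6 - 4)/(6 - 4) × (2.6 - 5)/(6 - 5) = -0.033600

P(2.6) = 11×L_0(2.6) + 22×L_1(2.6) + 19×L_2(2.6) + (-1)×L_3(2.6) + 13×L_4(2.6)
P(2.6) = 17.297600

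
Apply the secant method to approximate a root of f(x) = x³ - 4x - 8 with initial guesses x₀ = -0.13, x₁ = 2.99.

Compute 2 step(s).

f(x) = x³ - 4x - 8
x₀ = -0.13, x₁ = 2.99

Secant formula: x_{n+1} = x_n - f(x_n)(x_n - x_{n-1})/(f(x_n) - f(x_{n-1}))

Iteration 1:
  f(-0.130000) = -7.482197
  f(2.990000) = 6.770899
  x_2 = 2.990000 - 6.770899×(2.990000 - (-0.130000))/(6.770899 - (-7.482197))
       = 1.507851
Iteration 2:
  f(2.990000) = 6.770899
  f(1.507851) = -10.603130
  x_3 = 1.507851 - (-10.603130)×(1.507851 - 2.990000)/(-10.603130 - 6.770899)
       = 2.412386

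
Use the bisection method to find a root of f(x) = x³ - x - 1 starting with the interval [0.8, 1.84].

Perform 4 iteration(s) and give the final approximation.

f(x) = x³ - x - 1
Initial interval: [0.8, 1.84]

Iteration 1:
  c_1 = (0.800000 + 1.840000)/2 = 1.320000
  f(c_1) = f(1.320000) = -0.020032
  f(a) × f(c) ≥ 0, new interval: [1.320000, 1.840000]
Iteration 2:
  c_2 = (1.320000 + 1.840000)/2 = 1.580000
  f(c_2) = f(1.580000) = 1.364312
  f(a) × f(c) < 0, new interval: [1.320000, 1.580000]
Iteration 3:
  c_3 = (1.320000 + 1.580000)/2 = 1.450000
  f(c_3) = f(1.450000) = 0.598625
  f(a) × f(c) < 0, new interval: [1.320000, 1.450000]
Iteration 4:
  c_4 = (1.320000 + 1.450000)/2 = 1.385000
  f(c_4) = f(1.385000) = 0.271742
  f(a) × f(c) < 0, new interval: [1.320000, 1.385000]

After 4 iteration(s), the approximation is c_4 = 1.385000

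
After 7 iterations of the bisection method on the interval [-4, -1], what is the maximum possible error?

Bisection error bound: |error| ≤ (b-a)/2^n
|error| ≤ (-1 - (-4))/2^7 = 3/2^7
|error| ≤ 0.0234375000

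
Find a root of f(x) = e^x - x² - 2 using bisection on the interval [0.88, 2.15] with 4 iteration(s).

f(x) = e^x - x² - 2
Initial interval: [0.88, 2.15]

Iteration 1:
  c_1 = (0.880000 + 2.150000)/2 = 1.515000
  f(c_1) = f(1.515000) = 0.254196
  f(a) × f(c) < 0, new interval: [0.880000, 1.515000]
Iteration 2:
  c_2 = (0.880000 + 1.515000)/2 = 1.197500
  f(c_2) = f(1.197500) = -0.122179
  f(a) × f(c) ≥ 0, new interval: [1.197500, 1.515000]
Iteration 3:
  c_3 = (1.197500 + 1.515000)/2 = 1.356250
  f(c_3) = f(1.356250) = 0.042196
  f(a) × f(c) < 0, new interval: [1.197500, 1.356250]
Iteration 4:
  c_4 = (1.197500 + 1.356250)/2 = 1.276875
  f(c_4) = f(1.276875) = -0.044992
  f(a) × f(c) ≥ 0, new interval: [1.276875, 1.356250]

After 4 iteration(s), the approximation is c_4 = 1.276875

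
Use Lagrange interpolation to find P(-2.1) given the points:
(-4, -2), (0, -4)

Lagrange interpolation formula:
P(x) = Σ yᵢ × Lᵢ(x)
where Lᵢ(x) = Π_{j≠i} (x - xⱼ)/(xᵢ - xⱼ)

L_0(-2.1) = (-2.1 - 0)/(-4 - 0) = 0.525000
L_1(-2.1) = (-2.1 - (-4))/(0 - (-4)) = 0.475000

P(-2.1) = (-2)×L_0(-2.1) + (-4)×L_1(-2.1)
P(-2.1) = -2.950000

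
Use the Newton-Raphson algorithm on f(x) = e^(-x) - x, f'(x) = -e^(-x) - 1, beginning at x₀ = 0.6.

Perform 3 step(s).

f(x) = e^(-x) - x
f'(x) = -e^(-x) - 1
x₀ = 0.6

Newton-Raphson formula: x_{n+1} = x_n - f(x_n)/f'(x_n)

Iteration 1:
  f(0.600000) = -0.051188
  f'(0.600000) = -1.548812
  x_1 = 0.600000 - (-0.051188)/(-1.548812) = 0.566950
Iteration 2:
  f(0.566950) = 0.000303
  f'(0.566950) = -1.567253
  x_2 = 0.566950 - 0.000303/(-1.567253) = 0.567143
Iteration 3:
  f(0.567143) = 0.000000
  f'(0.567143) = -1.567143
  x_3 = 0.567143 - 0.000000/(-1.567143) = 0.567143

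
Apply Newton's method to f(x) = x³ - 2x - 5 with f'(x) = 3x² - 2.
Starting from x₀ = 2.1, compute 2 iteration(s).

f(x) = x³ - 2x - 5
f'(x) = 3x² - 2
x₀ = 2.1

Newton-Raphson formula: x_{n+1} = x_n - f(x_n)/f'(x_n)

Iteration 1:
  f(2.100000) = 0.061000
  f'(2.100000) = 11.230000
  x_1 = 2.100000 - 0.061000/11.230000 = 2.094568
Iteration 2:
  f(2.094568) = 0.000186
  f'(2.094568) = 11.161647
  x_2 = 2.094568 - 0.000186/11.161647 = 2.094551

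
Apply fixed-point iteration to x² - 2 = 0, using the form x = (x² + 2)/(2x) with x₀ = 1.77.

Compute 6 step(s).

Equation: x² - 2 = 0
Fixed-point form: x = (x² + 2)/(2x)
x₀ = 1.77

x_1 = g(1.770000) = 1.449972
x_2 = g(1.449972) = 1.414654
x_3 = g(1.414654) = 1.414214
x_4 = g(1.414214) = 1.414214
x_5 = g(1.414214) = 1.414214
x_6 = g(1.414214) = 1.414214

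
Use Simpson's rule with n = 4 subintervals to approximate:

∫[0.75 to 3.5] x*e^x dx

f(x) = x*e^x
a = 0.75, b = 3.5, n = 4
h = (b - a)/n = 0.687500

Simpson's rule: (h/3)[f(x₀) + 4f(x₁) + 2f(x₂) + ... + f(xₙ)]

x_0 = 0.7500, f(x_0) = 1.587750, coefficient = 1
x_1 = 1.4375, f(x_1) = 6.052101, coefficient = 4
x_2 = 2.1250, f(x_2) = 17.792407, coefficient = 2
x_3 = 2.8125, f(x_3) = 46.832330, coefficient = 4
x_4 = 3.5000, f(x_4) = 115.904082, coefficient = 1

I ≈ (0.687500/3) × 364.614369 = 83.557460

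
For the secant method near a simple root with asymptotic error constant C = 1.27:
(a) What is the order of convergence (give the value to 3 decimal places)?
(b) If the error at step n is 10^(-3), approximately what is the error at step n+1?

(a) Secant method has superlinear convergence with order φ = (1+√5)/2 ≈ 1.618.
    This means |e_{n+1}| ≈ C|e_n|^1.618.

(b) With |e_n| = 10^(-3) and C = 1.27:
    |e_{n+1}| ≈ 1.27 × (10^(-3))^1.618 = 1.27 × 10^(-4.85)

(a) ≈ 1.618 (golden ratio); (b) |e_{n+1}| ≈ 1.777e-05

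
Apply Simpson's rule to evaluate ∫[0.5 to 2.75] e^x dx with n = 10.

f(x) = e^x
a = 0.5, b = 2.75, n = 10
h = (b - a)/n = 0.225000

Simpson's rule: (h/3)[f(x₀) + 4f(x₁) + 2f(x₂) + ... + f(xₙ)]

x_0 = 0.5000, f(x_0) = 1.648721, coefficient = 1
x_1 = 0.7250, f(x_1) = 2.064731, coefficient = 4
x_2 = 0.9500, f(x_2) = 2.585710, coefficient = 2
x_3 = 1.1750, f(x_3) = 3.238143, coefficient = 4
x_4 = 1.4000, f(x_4) = 4.055200, coefficient = 2
x_5 = 1.6250, f(x_5) = 5.078419, coefficient = 4
x_6 = 1.8500, f(x_6) = 6.359820, coefficient = 2
x_7 = 2.0750, f(x_7) = 7.964546, coefficient = 4
x_8 = 2.3000, f(x_8) = 9.974182, coefficient = 2
x_9 = 2.5250, f(x_9) = 12.490895, coefficient = 4
x_10 = 2.7500, f(x_10) = 15.642632, coefficient = 1

I ≈ (0.225000/3) × 186.588116 = 13.994109
Exact value: 13.993911
Error: 0.000198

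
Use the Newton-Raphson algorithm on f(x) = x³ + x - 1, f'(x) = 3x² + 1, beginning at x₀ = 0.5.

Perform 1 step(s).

f(x) = x³ + x - 1
f'(x) = 3x² + 1
x₀ = 0.5

Newton-Raphson formula: x_{n+1} = x_n - f(x_n)/f'(x_n)

Iteration 1:
  f(0.500000) = -0.375000
  f'(0.500000) = 1.750000
  x_1 = 0.500000 - (-0.375000)/1.750000 = 0.714286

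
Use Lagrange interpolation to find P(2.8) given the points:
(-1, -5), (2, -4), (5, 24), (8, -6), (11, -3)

Lagrange interpolation formula:
P(x) = Σ yᵢ × Lᵢ(x)
where Lᵢ(x) = Π_{j≠i} (x - xⱼ)/(xᵢ - xⱼ)

L_0(2.8) = (2.8 - 2)/(-1 - 2) × (2.8 - 5)/(-1 - 5) × (2.8 - 8)/(-1 - 8) × (2.8 - 11)/(-1 - 11) = -0.038604
L_1(2.8) = (2.8 - (-1))/(2 - (-1)) × (2.8 - 5)/(2 - 5) × (2.8 - 8)/(2 - 8) × (2.8 - 11)/(2 - 11) = 0.733478
L_2(2.8) = (2.8 - (-1))/(5 - (-1)) × (2.8 - 2)/(5 - 2) × (2.8 - 8)/(5 - 8) × (2.8 - 11)/(5 - 11) = 0.400079
L_3(2.8) = (2.8 - (-1))/(8 - (-1)) × (2.8 - 2)/(8 - 2) × (2.8 - 5)/(8 - 5) × (2.8 - 11)/(8 - 11) = -0.112843
L_4(2.8) = (2.8 - (-1))/(11 - (-1)) × (2.8 - 2)/(11 - 2) × (2.8 - 5)/(11 - 5) × (2.8 - 8)/(11 - 8) = 0.017890

P(2.8) = (-5)×L_0(2.8) + (-4)×L_1(2.8) + 24×L_2(2.8) + (-6)×L_3(2.8) + (-3)×L_4(2.8)
P(2.8) = 7.484392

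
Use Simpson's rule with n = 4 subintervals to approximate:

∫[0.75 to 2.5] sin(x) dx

f(x) = sin(x)
a = 0.75, b = 2.5, n = 4
h = (b - a)/n = 0.437500

Simpson's rule: (h/3)[f(x₀) + 4f(x₁) + 2f(x₂) + ... + f(xₙ)]

x_0 = 0.7500, f(x_0) = 0.681639, coefficient = 1
x_1 = 1.1875, f(x_1) = 0.927437, coefficient = 4
x_2 = 1.6250, f(x_2) = 0.998531, coefficient = 2
x_3 = 2.0625, f(x_3) = 0.881530, coefficient = 4
x_4 = 2.5000, f(x_4) = 0.598472, coefficient = 1

I ≈ (0.437500/3) × 10.513040 = 1.533152
Exact value: 1.532832
Error: 0.000319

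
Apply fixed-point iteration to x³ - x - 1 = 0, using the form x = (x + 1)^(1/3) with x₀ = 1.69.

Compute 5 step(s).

Equation: x³ - x - 1 = 0
Fixed-point form: x = (x + 1)^(1/3)
x₀ = 1.69

x_1 = g(1.690000) = 1.390755
x_2 = g(1.390755) = 1.337145
x_3 = g(1.337145) = 1.327074
x_4 = g(1.327074) = 1.325165
x_5 = g(1.325165) = 1.324803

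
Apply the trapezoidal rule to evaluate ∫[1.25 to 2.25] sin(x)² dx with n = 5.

f(x) = sin(x)²
a = 1.25, b = 2.25, n = 5
h = (b - a)/n = 0.200000

Trapezoidal rule: (h/2)[f(x₀) + 2f(x₁) + 2f(x₂) + ... + f(xₙ)]

x_0 = 1.2500, f(x_0) = 0.900572, coefficient = 1
x_1 = 1.4500, f(x_1) = 0.985479, coefficient = 2
x_2 = 1.6500, f(x_2) = 0.993740, coefficient = 2
x_3 = 1.8500, f(x_3) = 0.924050, coefficient = 2
x_4 = 2.0500, f(x_4) = 0.787412, coefficient = 2
x_5 = 2.2500, f(x_5) = 0.605398, coefficient = 1

I ≈ (0.200000/2) × 8.887332 = 0.888733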